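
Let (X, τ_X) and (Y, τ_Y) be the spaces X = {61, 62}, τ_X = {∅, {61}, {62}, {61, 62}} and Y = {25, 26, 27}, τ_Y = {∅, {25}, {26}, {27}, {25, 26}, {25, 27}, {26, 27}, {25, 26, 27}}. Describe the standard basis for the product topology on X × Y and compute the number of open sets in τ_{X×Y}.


Basis B = {∅ × ∅, {61} × {25}, {61} × {26}, {61} × {27}, {62} × {25}, {62} × {26}, {62} × {27}, {61} × {25, 26}, {61} × {25, 27}, {61, 62} × {25}, {61} × {26, 27}, {61, 62} × {26}, {61, 62} × {27}, {62} × {25, 26}, {62} × {25, 27}, {62} × {26, 27}, {61} × {25, 26, 27}, {62} × {25, 26, 27}, {61, 62} × {25, 26}, {61, 62} × {25, 27}, {61, 62} × {26, 27}, {61, 62} × {25, 26, 27}}; |τ_{X×Y}| = 64.

Enumerate products U × V with U ∈ τ_X, V ∈ τ_Y (deduplicated):
  ∅ × ∅ = {} (∅)
  {61} × {25} = {(61,25)}
  {61} × {26} = {(61,26)}
  {61} × {27} = {(61,27)}
  {62} × {25} = {(62,25)}
  {62} × {26} = {(62,26)}
  {62} × {27} = {(62,27)}
  {61} × {25, 26} = {(61,25), (61,26)}
  {61} × {25, 27} = {(61,25), (61,27)}
  {61, 62} × {25} = {(61,25), (62,25)}
  {61} × {26, 27} = {(61,26), (61,27)}
  {61, 62} × {26} = {(61,26), (62,26)}
  {61, 62} × {27} = {(61,27), (62,27)}
  {62} × {25, 26} = {(62,25), (62,26)}
  {62} × {25, 27} = {(62,25), (62,27)}
  {62} × {26, 27} = {(62,26), (62,27)}
  {61} × {25, 26, 27} = {(61,25), (61,26), (61,27)}
  {62} × {25, 26, 27} = {(62,25), (62,26), (62,27)}
  {61, 62} × {25, 26} = {(61,25), (61,26), (62,25), (62,26)}
  {61, 62} × {25, 27} = {(61,25), (61,27), (62,25), (62,27)}
  {61, 62} × {26, 27} = {(61,26), (61,27), (62,26), (62,27)}
  {61, 62} × {25, 26, 27} = {(61,25), (61,26), (61,27), (62,25), (62,26), (62,27)}
These 22 distinct sets form the basis B.
Close under arbitrary unions to get τ_{X×Y}; counting gives |τ_{X×Y}| = 64.


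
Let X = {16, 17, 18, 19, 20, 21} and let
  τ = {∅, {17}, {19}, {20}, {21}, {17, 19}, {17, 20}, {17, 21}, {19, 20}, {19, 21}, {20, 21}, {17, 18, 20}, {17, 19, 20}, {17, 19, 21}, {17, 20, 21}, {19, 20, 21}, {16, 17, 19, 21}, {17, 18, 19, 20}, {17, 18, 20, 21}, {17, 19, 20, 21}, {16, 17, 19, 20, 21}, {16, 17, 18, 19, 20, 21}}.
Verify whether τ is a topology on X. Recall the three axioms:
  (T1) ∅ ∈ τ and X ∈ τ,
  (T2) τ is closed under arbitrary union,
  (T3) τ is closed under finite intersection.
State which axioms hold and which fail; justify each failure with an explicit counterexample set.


τ is NOT a topology on X.

Axiom (T1): ∅ ∈ τ? Yes; X ∈ τ? Yes.
Axiom (T2/T3): check pairwise unions and intersections of members of τ.
Counterexample for (T2): {19} ∪ {17, 18, 20, 21} = {17, 18, 19, 20, 21} ∉ τ. Therefore τ is NOT a topology.


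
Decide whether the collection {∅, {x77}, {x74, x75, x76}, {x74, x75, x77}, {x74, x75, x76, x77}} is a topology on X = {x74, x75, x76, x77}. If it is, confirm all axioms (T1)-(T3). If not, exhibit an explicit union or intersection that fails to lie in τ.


τ is NOT a topology on X.

Axiom (T1): ∅ ∈ τ? Yes; X ∈ τ? Yes.
Axiom (T2/T3): check pairwise unions and intersections of members of τ.
Counterexample for (T3): {x74, x75, x76} ∩ {x74, x75, x77} = {x74, x75} ∉ τ. Therefore τ is NOT a topology.


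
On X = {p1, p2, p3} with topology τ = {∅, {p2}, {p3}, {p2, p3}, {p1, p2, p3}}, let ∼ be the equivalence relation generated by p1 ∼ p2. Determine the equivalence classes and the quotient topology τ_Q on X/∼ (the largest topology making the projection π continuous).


X/∼ = {[p1=p2], [p3]}; |τ_Q| = 3.

Equivalence classes: [p1=p2], [p3].
Quotient map π: X → X/∼ sends p1 ↦ [p1=p2], p2 ↦ [p1=p2], p3 ↦ [p3].
For each subset V ⊆ X/∼, compute π^{-1}(V) ⊆ X and check whether π^{-1}(V) ∈ τ. V is open in τ_Q iff π^{-1}(V) ∈ τ.
  V = {}: π^{-1}(V) = ∅ ∈ τ ✓.
  V = {[p1=p2]}: π^{-1}(V) = {p1, p2} ∉ τ ✗.
  V = {[p3]}: π^{-1}(V) = {p3} ∈ τ ✓.
  V = {[p1=p2], [p3]}: π^{-1}(V) = {p1, p2, p3} ∈ τ ✓.
Open sets in the quotient: τ_Q = {{}, {[p3]}, {[p1=p2], [p3]}} (3 elements).


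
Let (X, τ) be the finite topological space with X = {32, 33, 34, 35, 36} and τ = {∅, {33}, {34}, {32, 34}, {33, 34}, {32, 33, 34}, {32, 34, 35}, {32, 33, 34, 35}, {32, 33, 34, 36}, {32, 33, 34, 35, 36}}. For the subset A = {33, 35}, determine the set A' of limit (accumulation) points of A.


A' = {36}

For each x ∈ X, list the open sets U ∈ τ with x ∈ U, then check whether U ∩ (A ∖ {x}) ≠ ∅ for every such U.
  x = 32: open {32, 34} ∋ x has {32, 34} ∩ (A ∖ {32}) = ∅, so x is NOT a limit point.
  x = 33: open {33} ∋ x has {33} ∩ (A ∖ {33}) = ∅, so x is NOT a limit point.
  x = 34: open {34} ∋ x has {34} ∩ (A ∖ {34}) = ∅, so x is NOT a limit point.
  x = 35: open {32, 34, 35} ∋ x has {32, 34, 35} ∩ (A ∖ {35}) = ∅, so x is NOT a limit point.
  x = 36: opens ∋ x are {32, 33, 34, 36}, {32, 33, 34, 35, 36}; each meets A ∖ {36}, so x IS a limit point.
Collecting: A' = {36}.


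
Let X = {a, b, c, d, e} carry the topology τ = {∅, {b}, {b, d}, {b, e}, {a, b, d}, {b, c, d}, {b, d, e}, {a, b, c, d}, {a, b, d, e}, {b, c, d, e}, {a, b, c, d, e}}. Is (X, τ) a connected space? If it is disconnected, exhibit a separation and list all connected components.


(X, τ) is connected.

Find clopen sets (U ∈ τ with X ∖ U ∈ τ):
  U = ∅, X ∖ U = {a, b, c, d, e} — both open, so U is clopen.
  U = {a, b, c, d, e}, X ∖ U = ∅ — both open, so U is clopen.
Only trivial clopens (∅ and X) exist, so (X, τ) is connected.
Compute connected components by grouping points that agree on all clopens:
  component: {a, b, c, d, e}


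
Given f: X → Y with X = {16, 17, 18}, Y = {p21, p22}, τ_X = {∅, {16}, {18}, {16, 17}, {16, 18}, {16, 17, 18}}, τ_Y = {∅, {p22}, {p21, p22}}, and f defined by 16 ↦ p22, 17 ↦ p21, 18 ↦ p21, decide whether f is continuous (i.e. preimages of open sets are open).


f IS continuous.

Compute f^{-1}(U) for each U ∈ τ_Y:
  U = ∅: f^{-1}(U) = ∅ ∈ τ_X ✓.
  U = {p22}: f^{-1}(U) = {16} ∈ τ_X ✓.
  U = {p21, p22}: f^{-1}(U) = {16, 17, 18} ∈ τ_X ✓.
Every preimage lies in τ_X, so f IS continuous.


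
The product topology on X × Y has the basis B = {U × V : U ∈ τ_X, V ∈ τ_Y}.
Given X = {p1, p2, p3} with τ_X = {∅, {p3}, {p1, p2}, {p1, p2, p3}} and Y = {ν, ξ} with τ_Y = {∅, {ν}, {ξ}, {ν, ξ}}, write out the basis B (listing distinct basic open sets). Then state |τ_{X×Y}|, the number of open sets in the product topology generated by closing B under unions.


Basis B = {∅ × ∅, {p3} × {ν}, {p3} × {ξ}, {p1, p2} × {ν}, {p1, p2} × {ξ}, {p3} × {ν, ξ}, {p1, p2, p3} × {ν}, {p1, p2, p3} × {ξ}, {p1, p2} × {ν, ξ}, {p1, p2, p3} × {ν, ξ}}; |τ_{X×Y}| = 16.

Enumerate products U × V with U ∈ τ_X, V ∈ τ_Y (deduplicated):
  ∅ × ∅ = {} (∅)
  {p3} × {ν} = {(p3,ν)}
  {p3} × {ξ} = {(p3,ξ)}
  {p1, p2} × {ν} = {(p1,ν), (p2,ν)}
  {p1, p2} × {ξ} = {(p1,ξ), (p2,ξ)}
  {p3} × {ν, ξ} = {(p3,ν), (p3,ξ)}
  {p1, p2, p3} × {ν} = {(p1,ν), (p2,ν), (p3,ν)}
  {p1, p2, p3} × {ξ} = {(p1,ξ), (p2,ξ), (p3,ξ)}
  {p1, p2} × {ν, ξ} = {(p1,ν), (p1,ξ), (p2,ν), (p2,ξ)}
  {p1, p2, p3} × {ν, ξ} = {(p1,ν), (p1,ξ), (p2,ν), (p2,ξ), (p3,ν), (p3,ξ)}
These 10 distinct sets form the basis B.
Close under arbitrary unions to get τ_{X×Y}; counting gives |τ_{X×Y}| = 16.


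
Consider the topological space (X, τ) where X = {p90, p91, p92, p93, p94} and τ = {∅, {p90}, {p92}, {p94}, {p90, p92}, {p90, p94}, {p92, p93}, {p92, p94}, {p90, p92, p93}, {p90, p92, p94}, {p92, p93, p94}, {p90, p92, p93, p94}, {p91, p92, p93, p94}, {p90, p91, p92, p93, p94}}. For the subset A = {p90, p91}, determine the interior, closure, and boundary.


int(A) = {p90}, cl(A) = {p90, p91}, ∂A = {p91}.

Closed sets in (X, τ) are complements of opens:
  closed(X, τ) = {∅, {p90}, {p91}, {p90, p91}, {p91, p93}, {p91, p94}, {p90, p91, p93}, {p90, p91, p94}, {p91, p92, p93}, {p91, p93, p94}, {p90, p91, p92, p93}, {p90, p91, p93, p94}, {p91, p92, p93, p94}, {p90, p91, p92, p93, p94}}.
int(A) = ⋃ {U ∈ τ : U ⊆ A}. Opens contained in A: ∅, {p90}.
Taking the union of these: int(A) = {p90}.
cl(A) = ⋂ {C closed : A ⊆ C}. Closed sets containing A: {p90, p91}, {p90, p91, p93}, {p90, p91, p94}, {p90, p91, p92, p93}, {p90, p91, p93, p94}, {p90, p91, p92, p93, p94}.
Intersecting these: cl(A) = {p90, p91}.
∂A = cl(A) ∖ int(A) = {p90, p91} ∖ {p90} = {p91}.


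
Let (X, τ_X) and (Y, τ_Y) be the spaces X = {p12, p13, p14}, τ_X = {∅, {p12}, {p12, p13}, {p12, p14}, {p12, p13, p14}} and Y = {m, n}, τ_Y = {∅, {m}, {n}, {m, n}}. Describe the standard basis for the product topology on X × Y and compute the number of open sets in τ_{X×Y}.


Basis B = {∅ × ∅, {p12} × {m}, {p12} × {n}, {p12} × {m, n}, {p12, p13} × {m}, {p12, p14} × {m}, {p12, p13} × {n}, {p12, p14} × {n}, {p12, p13, p14} × {m}, {p12, p13, p14} × {n}, {p12, p13} × {m, n}, {p12, p14} × {m, n}, {p12, p13, p14} × {m, n}}; |τ_{X×Y}| = 25.

Enumerate products U × V with U ∈ τ_X, V ∈ τ_Y (deduplicated):
  ∅ × ∅ = {} (∅)
  {p12} × {m} = {(p12,m)}
  {p12} × {n} = {(p12,n)}
  {p12} × {m, n} = {(p12,m), (p12,n)}
  {p12, p13} × {m} = {(p12,m), (p13,m)}
  {p12, p14} × {m} = {(p12,m), (p14,m)}
  {p12, p13} × {n} = {(p12,n), (p13,n)}
  {p12, p14} × {n} = {(p12,n), (p14,n)}
  {p12, p13, p14} × {m} = {(p12,m), (p13,m), (p14,m)}
  {p12, p13, p14} × {n} = {(p12,n), (p13,n), (p14,n)}
  {p12, p13} × {m, n} = {(p12,m), (p12,n), (p13,m), (p13,n)}
  {p12, p14} × {m, n} = {(p12,m), (p12,n), (p14,m), (p14,n)}
  {p12, p13, p14} × {m, n} = {(p12,m), (p12,n), (p13,m), (p13,n), (p14,m), (p14,n)}
These 13 distinct sets form the basis B.
Close under arbitrary unions to get τ_{X×Y}; counting gives |τ_{X×Y}| = 25.


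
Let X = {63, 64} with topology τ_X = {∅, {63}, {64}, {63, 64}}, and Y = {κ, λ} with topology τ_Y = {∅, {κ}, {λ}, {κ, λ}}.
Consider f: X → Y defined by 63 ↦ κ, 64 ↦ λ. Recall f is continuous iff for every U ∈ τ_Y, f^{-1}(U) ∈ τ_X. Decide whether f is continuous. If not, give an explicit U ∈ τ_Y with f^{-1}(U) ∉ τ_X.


f IS continuous.

Compute f^{-1}(U) for each U ∈ τ_Y:
  U = ∅: f^{-1}(U) = ∅ ∈ τ_X ✓.
  U = {κ}: f^{-1}(U) = {63} ∈ τ_X ✓.
  U = {λ}: f^{-1}(U) = {64} ∈ τ_X ✓.
  U = {κ, λ}: f^{-1}(U) = {63, 64} ∈ τ_X ✓.
Every preimage lies in τ_X, so f IS continuous.


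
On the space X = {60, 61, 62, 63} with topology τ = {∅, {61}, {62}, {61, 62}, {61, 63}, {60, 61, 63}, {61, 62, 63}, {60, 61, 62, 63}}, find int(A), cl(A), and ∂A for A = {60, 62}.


int(A) = {62}, cl(A) = {60, 62}, ∂A = {60}.

Closed sets in (X, τ) are complements of opens:
  closed(X, τ) = {∅, {60}, {62}, {60, 62}, {60, 63}, {60, 61, 63}, {60, 62, 63}, {60, 61, 62, 63}}.
int(A) = ⋃ {U ∈ τ : U ⊆ A}. Opens contained in A: ∅, {62}.
Taking the union of these: int(A) = {62}.
cl(A) = ⋂ {C closed : A ⊆ C}. Closed sets containing A: {60, 62}, {60, 62, 63}, {60, 61, 62, 63}.
Intersecting these: cl(A) = {60, 62}.
∂A = cl(A) ∖ int(A) = {60, 62} ∖ {62} = {60}.


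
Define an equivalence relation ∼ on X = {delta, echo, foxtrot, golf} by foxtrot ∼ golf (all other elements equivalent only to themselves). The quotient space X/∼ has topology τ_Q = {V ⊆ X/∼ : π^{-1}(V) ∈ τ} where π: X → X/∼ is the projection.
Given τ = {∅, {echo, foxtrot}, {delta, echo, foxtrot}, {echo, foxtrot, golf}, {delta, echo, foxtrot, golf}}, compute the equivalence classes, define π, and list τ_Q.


X/∼ = {[delta], [echo], [foxtrot=golf]}; |τ_Q| = 3.

Equivalence classes: [delta], [echo], [foxtrot=golf].
Quotient map π: X → X/∼ sends delta ↦ [delta], echo ↦ [echo], foxtrot ↦ [foxtrot=golf], golf ↦ [foxtrot=golf].
For each subset V ⊆ X/∼, compute π^{-1}(V) ⊆ X and check whether π^{-1}(V) ∈ τ. V is open in τ_Q iff π^{-1}(V) ∈ τ.
  V = {}: π^{-1}(V) = ∅ ∈ τ ✓.
  V = {[delta]}: π^{-1}(V) = {delta} ∉ τ ✗.
  V = {[echo]}: π^{-1}(V) = {echo} ∉ τ ✗.
  V = {[delta], [echo]}: π^{-1}(V) = {delta, echo} ∉ τ ✗.
  V = {[foxtrot=golf]}: π^{-1}(V) = {foxtrot, golf} ∉ τ ✗.
  V = {[delta], [foxtrot=golf]}: π^{-1}(V) = {delta, foxtrot, golf} ∉ τ ✗.
  V = {[echo], [foxtrot=golf]}: π^{-1}(V) = {echo, foxtrot, golf} ∈ τ ✓.
  V = {[delta], [echo], [foxtrot=golf]}: π^{-1}(V) = {delta, echo, foxtrot, golf} ∈ τ ✓.
Open sets in the quotient: τ_Q = {{}, {[echo], [foxtrot=golf]}, {[delta], [echo], [foxtrot=golf]}} (3 elements).


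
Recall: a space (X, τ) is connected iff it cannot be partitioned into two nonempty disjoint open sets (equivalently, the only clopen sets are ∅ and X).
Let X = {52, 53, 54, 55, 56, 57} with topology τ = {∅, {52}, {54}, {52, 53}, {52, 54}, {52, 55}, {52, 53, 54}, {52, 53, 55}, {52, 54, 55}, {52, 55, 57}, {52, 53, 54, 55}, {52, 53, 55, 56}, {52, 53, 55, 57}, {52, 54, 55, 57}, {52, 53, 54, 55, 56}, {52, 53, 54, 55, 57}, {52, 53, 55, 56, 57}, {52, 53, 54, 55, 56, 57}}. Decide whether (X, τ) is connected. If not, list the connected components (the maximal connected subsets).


(X, τ) is disconnected; components = [{54}, {52, 53, 55, 56, 57}].

Find clopen sets (U ∈ τ with X ∖ U ∈ τ):
  U = ∅, X ∖ U = {52, 53, 54, 55, 56, 57} — both open, so U is clopen.
  U = {54}, X ∖ U = {52, 53, 55, 56, 57} — both open, so U is clopen.
  U = {52, 53, 55, 56, 57}, X ∖ U = {54} — both open, so U is clopen.
  U = {52, 53, 54, 55, 56, 57}, X ∖ U = ∅ — both open, so U is clopen.
Nontrivial clopen(s) exist: e.g. {54}. So (X, τ) is disconnected.
Compute connected components by grouping points that agree on all clopens:
  component: {54}
  component: {52, 53, 55, 56, 57}


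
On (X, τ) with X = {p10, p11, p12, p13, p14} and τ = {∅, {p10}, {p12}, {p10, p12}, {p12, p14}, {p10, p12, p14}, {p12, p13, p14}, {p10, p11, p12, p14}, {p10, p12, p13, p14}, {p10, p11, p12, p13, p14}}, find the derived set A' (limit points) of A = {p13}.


A' = ∅

For each x ∈ X, list the open sets U ∈ τ with x ∈ U, then check whether U ∩ (A ∖ {x}) ≠ ∅ for every such U.
  x = p10: open {p10} ∋ x has {p10} ∩ (A ∖ {p10}) = ∅, so x is NOT a limit point.
  x = p11: open {p10, p11, p12, p14} ∋ x has {p10, p11, p12, p14} ∩ (A ∖ {p11}) = ∅, so x is NOT a limit point.
  x = p12: open {p12} ∋ x has {p12} ∩ (A ∖ {p12}) = ∅, so x is NOT a limit point.
  x = p13: open {p12, p13, p14} ∋ x has {p12, p13, p14} ∩ (A ∖ {p13}) = ∅, so x is NOT a limit point.
  x = p14: open {p12, p14} ∋ x has {p12, p14} ∩ (A ∖ {p14}) = ∅, so x is NOT a limit point.
Collecting: A' = ∅.


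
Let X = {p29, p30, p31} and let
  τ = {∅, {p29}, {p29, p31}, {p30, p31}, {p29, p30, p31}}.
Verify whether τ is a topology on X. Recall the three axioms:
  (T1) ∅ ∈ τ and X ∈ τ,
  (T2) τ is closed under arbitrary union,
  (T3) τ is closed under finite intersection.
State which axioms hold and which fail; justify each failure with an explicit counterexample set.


τ is NOT a topology on X.

Axiom (T1): ∅ ∈ τ? Yes; X ∈ τ? Yes.
Axiom (T2/T3): check pairwise unions and intersections of members of τ.
Counterexample for (T3): {p29, p31} ∩ {p30, p31} = {p31} ∉ τ. Therefore τ is NOT a topology.


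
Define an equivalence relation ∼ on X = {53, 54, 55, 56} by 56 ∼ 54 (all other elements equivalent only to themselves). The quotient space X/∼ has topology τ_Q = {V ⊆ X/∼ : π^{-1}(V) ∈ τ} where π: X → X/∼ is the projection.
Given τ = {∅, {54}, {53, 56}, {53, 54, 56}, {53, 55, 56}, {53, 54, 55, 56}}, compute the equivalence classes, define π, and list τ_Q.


X/∼ = {[53], [54=56], [55]}; |τ_Q| = 3.

Equivalence classes: [53], [54=56], [55].
Quotient map π: X → X/∼ sends 53 ↦ [53], 54 ↦ [54=56], 55 ↦ [55], 56 ↦ [54=56].
For each subset V ⊆ X/∼, compute π^{-1}(V) ⊆ X and check whether π^{-1}(V) ∈ τ. V is open in τ_Q iff π^{-1}(V) ∈ τ.
  V = {}: π^{-1}(V) = ∅ ∈ τ ✓.
  V = {[53]}: π^{-1}(V) = {53} ∉ τ ✗.
  V = {[54=56]}: π^{-1}(V) = {54, 56} ∉ τ ✗.
  V = {[53], [54=56]}: π^{-1}(V) = {53, 54, 56} ∈ τ ✓.
  V = {[55]}: π^{-1}(V) = {55} ∉ τ ✗.
  V = {[53], [55]}: π^{-1}(V) = {53, 55} ∉ τ ✗.
  V = {[54=56], [55]}: π^{-1}(V) = {54, 55, 56} ∉ τ ✗.
  V = {[53], [54=56], [55]}: π^{-1}(V) = {53, 54, 55, 56} ∈ τ ✓.
Open sets in the quotient: τ_Q = {{}, {[53], [54=56]}, {[53], [54=56], [55]}} (3 elements).


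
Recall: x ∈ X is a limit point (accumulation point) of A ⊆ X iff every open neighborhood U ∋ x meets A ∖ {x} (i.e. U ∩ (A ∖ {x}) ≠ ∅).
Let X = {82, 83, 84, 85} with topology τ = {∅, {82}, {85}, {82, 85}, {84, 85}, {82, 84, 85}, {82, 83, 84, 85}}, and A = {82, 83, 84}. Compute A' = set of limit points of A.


A' = {83}

For each x ∈ X, list the open sets U ∈ τ with x ∈ U, then check whether U ∩ (A ∖ {x}) ≠ ∅ for every such U.
  x = 82: open {82} ∋ x has {82} ∩ (A ∖ {82}) = ∅, so x is NOT a limit point.
  x = 83: opens ∋ x are {82, 83, 84, 85}; each meets A ∖ {83}, so x IS a limit point.
  x = 84: open {84, 85} ∋ x has {84, 85} ∩ (A ∖ {84}) = ∅, so x is NOT a limit point.
  x = 85: open {85} ∋ x has {85} ∩ (A ∖ {85}) = ∅, so x is NOT a limit point.
Collecting: A' = {83}.


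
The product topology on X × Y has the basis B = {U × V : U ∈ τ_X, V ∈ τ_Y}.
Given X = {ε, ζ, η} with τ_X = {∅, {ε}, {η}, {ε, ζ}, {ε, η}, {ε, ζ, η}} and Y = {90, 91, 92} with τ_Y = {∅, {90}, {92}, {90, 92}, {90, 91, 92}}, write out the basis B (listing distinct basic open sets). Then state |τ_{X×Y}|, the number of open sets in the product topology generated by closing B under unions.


Basis B = {∅ × ∅, {ε} × {90}, {ε} × {92}, {η} × {90}, {η} × {92}, {ε} × {90, 92}, {ε, ζ} × {90}, {ε, η} × {90}, {ε, ζ} × {92}, {ε, η} × {92}, {η} × {90, 92}, {ε} × {90, 91, 92}, {ε, ζ, η} × {90}, {ε, ζ, η} × {92}, {η} × {90, 91, 92}, {ε, ζ} × {90, 92}, {ε, η} × {90, 92}, {ε, ζ} × {90, 91, 92}, {ε, η} × {90, 91, 92}, {ε, ζ, η} × {90, 92}, {ε, ζ, η} × {90, 91, 92}}; |τ_{X×Y}| = 70.

Enumerate products U × V with U ∈ τ_X, V ∈ τ_Y (deduplicated):
  ∅ × ∅ = {} (∅)
  {ε} × {90} = {(ε,90)}
  {ε} × {92} = {(ε,92)}
  {η} × {90} = {(η,90)}
  {η} × {92} = {(η,92)}
  {ε} × {90, 92} = {(ε,90), (ε,92)}
  {ε, ζ} × {90} = {(ε,90), (ζ,90)}
  {ε, η} × {90} = {(ε,90), (η,90)}
  {ε, ζ} × {92} = {(ε,92), (ζ,92)}
  {ε, η} × {92} = {(ε,92), (η,92)}
  {η} × {90, 92} = {(η,90), (η,92)}
  {ε} × {90, 91, 92} = {(ε,90), (ε,91), (ε,92)}
  {ε, ζ, η} × {90} = {(ε,90), (ζ,90), (η,90)}
  {ε, ζ, η} × {92} = {(ε,92), (ζ,92), (η,92)}
  {η} × {90, 91, 92} = {(η,90), (η,91), (η,92)}
  {ε, ζ} × {90, 92} = {(ε,90), (ε,92), (ζ,90), (ζ,92)}
  {ε, η} × {90, 92} = {(ε,90), (ε,92), (η,90), (η,92)}
  {ε, ζ} × {90, 91, 92} = {(ε,90), (ε,91), (ε,92), (ζ,90), (ζ,91), (ζ,92)}
  {ε, η} × {90, 91, 92} = {(ε,90), (ε,91), (ε,92), (η,90), (η,91), (η,92)}
  {ε, ζ, η} × {90, 92} = {(ε,90), (ε,92), (ζ,90), (ζ,92), (η,90), (η,92)}
  {ε, ζ, η} × {90, 91, 92} = {(ε,90), (ε,91), (ε,92), (ζ,90), (ζ,91), (ζ,92), (η,90), (η,91), (η,92)}
These 21 distinct sets form the basis B.
Close under arbitrary unions to get τ_{X×Y}; counting gives |τ_{X×Y}| = 70.


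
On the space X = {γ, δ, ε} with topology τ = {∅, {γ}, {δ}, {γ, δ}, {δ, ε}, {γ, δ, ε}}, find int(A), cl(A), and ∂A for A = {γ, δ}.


int(A) = {γ, δ}, cl(A) = {γ, δ, ε}, ∂A = {ε}.

Closed sets in (X, τ) are complements of opens:
  closed(X, τ) = {∅, {γ}, {ε}, {γ, ε}, {δ, ε}, {γ, δ, ε}}.
int(A) = ⋃ {U ∈ τ : U ⊆ A}. Opens contained in A: ∅, {γ}, {δ}, {γ, δ}.
Taking the union of these: int(A) = {γ, δ}.
cl(A) = ⋂ {C closed : A ⊆ C}. Closed sets containing A: {γ, δ, ε}.
Intersecting these: cl(A) = {γ, δ, ε}.
∂A = cl(A) ∖ int(A) = {γ, δ, ε} ∖ {γ, δ} = {ε}.


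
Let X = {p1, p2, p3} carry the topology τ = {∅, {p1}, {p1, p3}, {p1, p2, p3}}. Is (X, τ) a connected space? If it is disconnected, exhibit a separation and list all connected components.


(X, τ) is connected.

Find clopen sets (U ∈ τ with X ∖ U ∈ τ):
  U = ∅, X ∖ U = {p1, p2, p3} — both open, so U is clopen.
  U = {p1, p2, p3}, X ∖ U = ∅ — both open, so U is clopen.
Only trivial clopens (∅ and X) exist, so (X, τ) is connected.
Compute connected components by grouping points that agree on all clopens:
  component: {p1, p2, p3}


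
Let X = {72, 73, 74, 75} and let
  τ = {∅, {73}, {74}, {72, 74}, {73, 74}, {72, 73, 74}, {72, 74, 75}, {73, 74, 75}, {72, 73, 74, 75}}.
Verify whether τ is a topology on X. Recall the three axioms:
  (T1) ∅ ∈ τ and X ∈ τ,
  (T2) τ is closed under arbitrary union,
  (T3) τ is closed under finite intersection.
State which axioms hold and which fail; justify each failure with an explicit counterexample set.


τ is NOT a topology on X.

Axiom (T1): ∅ ∈ τ? Yes; X ∈ τ? Yes.
Axiom (T2/T3): check pairwise unions and intersections of members of τ.
Counterexample for (T3): {72, 74, 75} ∩ {73, 74, 75} = {74, 75} ∉ τ. Therefore τ is NOT a topology.


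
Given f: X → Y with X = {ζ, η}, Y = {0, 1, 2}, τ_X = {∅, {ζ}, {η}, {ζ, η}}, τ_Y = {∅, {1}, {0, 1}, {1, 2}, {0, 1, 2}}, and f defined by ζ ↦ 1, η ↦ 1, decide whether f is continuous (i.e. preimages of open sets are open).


f IS continuous.

Compute f^{-1}(U) for each U ∈ τ_Y:
  U = ∅: f^{-1}(U) = ∅ ∈ τ_X ✓.
  U = {1}: f^{-1}(U) = {ζ, η} ∈ τ_X ✓.
  U = {0, 1}: f^{-1}(U) = {ζ, η} ∈ τ_X ✓.
  U = {1, 2}: f^{-1}(U) = {ζ, η} ∈ τ_X ✓.
  U = {0, 1, 2}: f^{-1}(U) = {ζ, η} ∈ τ_X ✓.
Every preimage lies in τ_X, so f IS continuous.


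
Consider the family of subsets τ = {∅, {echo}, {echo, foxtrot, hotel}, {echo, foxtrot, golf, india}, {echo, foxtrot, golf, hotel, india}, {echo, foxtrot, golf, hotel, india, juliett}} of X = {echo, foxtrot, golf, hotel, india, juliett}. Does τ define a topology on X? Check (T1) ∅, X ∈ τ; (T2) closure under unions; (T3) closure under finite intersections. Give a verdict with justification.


τ is NOT a topology on X.

Axiom (T1): ∅ ∈ τ? Yes; X ∈ τ? Yes.
Axiom (T2/T3): check pairwise unions and intersections of members of τ.
Counterexample for (T3): {echo, foxtrot, hotel} ∩ {echo, foxtrot, golf, india} = {echo, foxtrot} ∉ τ. Therefore τ is NOT a topology.


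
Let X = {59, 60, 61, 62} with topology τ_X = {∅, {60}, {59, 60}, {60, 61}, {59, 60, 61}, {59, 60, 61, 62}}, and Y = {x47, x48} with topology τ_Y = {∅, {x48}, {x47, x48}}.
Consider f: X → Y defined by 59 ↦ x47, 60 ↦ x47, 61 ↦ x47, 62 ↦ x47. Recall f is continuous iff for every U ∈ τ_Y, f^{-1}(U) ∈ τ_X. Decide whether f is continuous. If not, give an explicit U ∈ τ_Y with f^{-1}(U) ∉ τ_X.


f IS continuous.

Compute f^{-1}(U) for each U ∈ τ_Y:
  U = ∅: f^{-1}(U) = ∅ ∈ τ_X ✓.
  U = {x48}: f^{-1}(U) = ∅ ∈ τ_X ✓.
  U = {x47, x48}: f^{-1}(U) = {59, 60, 61, 62} ∈ τ_X ✓.
Every preimage lies in τ_X, so f IS continuous.


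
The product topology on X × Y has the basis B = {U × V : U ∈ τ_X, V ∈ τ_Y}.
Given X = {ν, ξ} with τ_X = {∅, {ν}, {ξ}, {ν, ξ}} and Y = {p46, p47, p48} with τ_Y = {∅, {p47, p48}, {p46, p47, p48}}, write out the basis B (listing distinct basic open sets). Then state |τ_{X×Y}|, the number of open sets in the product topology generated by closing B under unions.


Basis B = {∅ × ∅, {ν} × {p47, p48}, {ξ} × {p47, p48}, {ν} × {p46, p47, p48}, {ξ} × {p46, p47, p48}, {ν, ξ} × {p47, p48}, {ν, ξ} × {p46, p47, p48}}; |τ_{X×Y}| = 9.

Enumerate products U × V with U ∈ τ_X, V ∈ τ_Y (deduplicated):
  ∅ × ∅ = {} (∅)
  {ν} × {p47, p48} = {(ν,p47), (ν,p48)}
  {ξ} × {p47, p48} = {(ξ,p47), (ξ,p48)}
  {ν} × {p46, p47, p48} = {(ν,p46), (ν,p47), (ν,p48)}
  {ξ} × {p46, p47, p48} = {(ξ,p46), (ξ,p47), (ξ,p48)}
  {ν, ξ} × {p47, p48} = {(ν,p47), (ν,p48), (ξ,p47), (ξ,p48)}
  {ν, ξ} × {p46, p47, p48} = {(ν,p46), (ν,p47), (ν,p48), (ξ,p46), (ξ,p47), (ξ,p48)}
These 7 distinct sets form the basis B.
Close under arbitrary unions to get τ_{X×Y}; counting gives |τ_{X×Y}| = 9.


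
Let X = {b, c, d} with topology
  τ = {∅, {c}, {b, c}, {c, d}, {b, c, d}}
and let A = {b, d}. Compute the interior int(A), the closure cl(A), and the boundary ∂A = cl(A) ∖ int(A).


int(A) = ∅, cl(A) = {b, d}, ∂A = {b, d}.

Closed sets in (X, τ) are complements of opens:
  closed(X, τ) = {∅, {b}, {d}, {b, d}, {b, c, d}}.
int(A) = ⋃ {U ∈ τ : U ⊆ A}. Opens contained in A: ∅.
Taking the union of these: int(A) = ∅.
cl(A) = ⋂ {C closed : A ⊆ C}. Closed sets containing A: {b, d}, {b, c, d}.
Intersecting these: cl(A) = {b, d}.
∂A = cl(A) ∖ int(A) = {b, d} ∖ ∅ = {b, d}.


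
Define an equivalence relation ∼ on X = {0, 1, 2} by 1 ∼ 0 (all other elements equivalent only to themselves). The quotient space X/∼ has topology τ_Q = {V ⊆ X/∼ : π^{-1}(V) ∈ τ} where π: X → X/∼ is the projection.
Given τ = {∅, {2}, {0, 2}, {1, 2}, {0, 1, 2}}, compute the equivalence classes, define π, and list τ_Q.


X/∼ = {[0=1], [2]}; |τ_Q| = 3.

Equivalence classes: [0=1], [2].
Quotient map π: X → X/∼ sends 0 ↦ [0=1], 1 ↦ [0=1], 2 ↦ [2].
For each subset V ⊆ X/∼, compute π^{-1}(V) ⊆ X and check whether π^{-1}(V) ∈ τ. V is open in τ_Q iff π^{-1}(V) ∈ τ.
  V = {}: π^{-1}(V) = ∅ ∈ τ ✓.
  V = {[0=1]}: π^{-1}(V) = {0, 1} ∉ τ ✗.
  V = {[2]}: π^{-1}(V) = {2} ∈ τ ✓.
  V = {[0=1], [2]}: π^{-1}(V) = {0, 1, 2} ∈ τ ✓.
Open sets in the quotient: τ_Q = {{}, {[2]}, {[0=1], [2]}} (3 elements).


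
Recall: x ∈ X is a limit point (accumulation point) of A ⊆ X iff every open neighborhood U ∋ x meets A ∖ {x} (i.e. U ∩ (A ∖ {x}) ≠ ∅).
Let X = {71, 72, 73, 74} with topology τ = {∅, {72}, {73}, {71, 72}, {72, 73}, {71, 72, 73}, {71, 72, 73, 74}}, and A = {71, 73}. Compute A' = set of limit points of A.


A' = {74}

For each x ∈ X, list the open sets U ∈ τ with x ∈ U, then check whether U ∩ (A ∖ {x}) ≠ ∅ for every such U.
  x = 71: open {71, 72} ∋ x has {71, 72} ∩ (A ∖ {71}) = ∅, so x is NOT a limit point.
  x = 72: open {72} ∋ x has {72} ∩ (A ∖ {72}) = ∅, so x is NOT a limit point.
  x = 73: open {73} ∋ x has {73} ∩ (A ∖ {73}) = ∅, so x is NOT a limit point.
  x = 74: opens ∋ x are {71, 72, 73, 74}; each meets A ∖ {74}, so x IS a limit point.
Collecting: A' = {74}.


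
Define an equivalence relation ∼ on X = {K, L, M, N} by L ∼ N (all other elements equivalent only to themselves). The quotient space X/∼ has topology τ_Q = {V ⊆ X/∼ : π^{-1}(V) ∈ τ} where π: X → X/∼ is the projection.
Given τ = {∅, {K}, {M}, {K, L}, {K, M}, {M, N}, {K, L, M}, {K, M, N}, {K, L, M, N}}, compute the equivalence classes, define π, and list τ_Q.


X/∼ = {[K], [L=N], [M]}; |τ_Q| = 5.

Equivalence classes: [K], [L=N], [M].
Quotient map π: X → X/∼ sends K ↦ [K], L ↦ [L=N], M ↦ [M], N ↦ [L=N].
For each subset V ⊆ X/∼, compute π^{-1}(V) ⊆ X and check whether π^{-1}(V) ∈ τ. V is open in τ_Q iff π^{-1}(V) ∈ τ.
  V = {}: π^{-1}(V) = ∅ ∈ τ ✓.
  V = {[K]}: π^{-1}(V) = {K} ∈ τ ✓.
  V = {[L=N]}: π^{-1}(V) = {L, N} ∉ τ ✗.
  V = {[K], [L=N]}: π^{-1}(V) = {K, L, N} ∉ τ ✗.
  V = {[M]}: π^{-1}(V) = {M} ∈ τ ✓.
  V = {[K], [M]}: π^{-1}(V) = {K, M} ∈ τ ✓.
  V = {[L=N], [M]}: π^{-1}(V) = {L, M, N} ∉ τ ✗.
  V = {[K], [L=N], [M]}: π^{-1}(V) = {K, L, M, N} ∈ τ ✓.
Open sets in the quotient: τ_Q = {{}, {[K]}, {[M]}, {[K], [M]}, {[K], [L=N], [M]}} (5 elements).


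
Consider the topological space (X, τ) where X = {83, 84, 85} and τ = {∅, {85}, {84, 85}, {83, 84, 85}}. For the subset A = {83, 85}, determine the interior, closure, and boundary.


int(A) = {85}, cl(A) = {83, 84, 85}, ∂A = {83, 84}.

Closed sets in (X, τ) are complements of opens:
  closed(X, τ) = {∅, {83}, {83, 84}, {83, 84, 85}}.
int(A) = ⋃ {U ∈ τ : U ⊆ A}. Opens contained in A: ∅, {85}.
Taking the union of these: int(A) = {85}.
cl(A) = ⋂ {C closed : A ⊆ C}. Closed sets containing A: {83, 84, 85}.
Intersecting these: cl(A) = {83, 84, 85}.
∂A = cl(A) ∖ int(A) = {83, 84, 85} ∖ {85} = {83, 84}.


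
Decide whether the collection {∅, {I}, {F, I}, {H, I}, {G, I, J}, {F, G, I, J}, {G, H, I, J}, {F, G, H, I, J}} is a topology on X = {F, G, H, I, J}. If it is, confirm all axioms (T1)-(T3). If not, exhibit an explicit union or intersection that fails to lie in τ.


τ is NOT a topology on X.

Axiom (T1): ∅ ∈ τ? Yes; X ∈ τ? Yes.
Axiom (T2/T3): check pairwise unions and intersections of members of τ.
Counterexample for (T2): {F, I} ∪ {H, I} = {F, H, I} ∉ τ. Therefore τ is NOT a topology.


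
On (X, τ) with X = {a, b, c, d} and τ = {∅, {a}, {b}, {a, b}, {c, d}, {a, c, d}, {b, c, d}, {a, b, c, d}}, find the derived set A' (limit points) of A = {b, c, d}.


A' = {c, d}

For each x ∈ X, list the open sets U ∈ τ with x ∈ U, then check whether U ∩ (A ∖ {x}) ≠ ∅ for every such U.
  x = a: open {a} ∋ x has {a} ∩ (A ∖ {a}) = ∅, so x is NOT a limit point.
  x = b: open {b} ∋ x has {b} ∩ (A ∖ {b}) = ∅, so x is NOT a limit point.
  x = c: opens ∋ x are {c, d}, {a, c, d}, {b, c, d}, {a, b, c, d}; each meets A ∖ {c}, so x IS a limit point.
  x = d: opens ∋ x are {c, d}, {a, c, d}, {b, c, d}, {a, b, c, d}; each meets A ∖ {d}, so x IS a limit point.
Collecting: A' = {c, d}.


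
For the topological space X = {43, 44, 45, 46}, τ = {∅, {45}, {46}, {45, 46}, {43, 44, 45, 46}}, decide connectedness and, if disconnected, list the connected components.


(X, τ) is connected.

Find clopen sets (U ∈ τ with X ∖ U ∈ τ):
  U = ∅, X ∖ U = {43, 44, 45, 46} — both open, so U is clopen.
  U = {43, 44, 45, 46}, X ∖ U = ∅ — both open, so U is clopen.
Only trivial clopens (∅ and X) exist, so (X, τ) is connected.
Compute connected components by grouping points that agree on all clopens:
  component: {43, 44, 45, 46}


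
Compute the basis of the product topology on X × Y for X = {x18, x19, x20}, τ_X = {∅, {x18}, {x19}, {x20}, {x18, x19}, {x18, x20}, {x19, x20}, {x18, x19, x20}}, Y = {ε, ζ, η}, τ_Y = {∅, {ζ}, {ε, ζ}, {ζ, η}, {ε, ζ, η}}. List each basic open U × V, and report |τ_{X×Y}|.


Basis B = {∅ × ∅, {x18} × {ζ}, {x19} × {ζ}, {x20} × {ζ}, {x18} × {ε, ζ}, {x18} × {ζ, η}, {x18, x19} × {ζ}, {x18, x20} × {ζ}, {x19} × {ε, ζ}, {x19} × {ζ, η}, {x19, x20} × {ζ}, {x20} × {ε, ζ}, {x20} × {ζ, η}, {x18} × {ε, ζ, η}, {x18, x19, x20} × {ζ}, {x19} × {ε, ζ, η}, {x20} × {ε, ζ, η}, {x18, x19} × {ε, ζ}, {x18, x20} × {ε, ζ}, {x18, x19} × {ζ, η}, {x18, x20} × {ζ, η}, {x19, x20} × {ε, ζ}, {x19, x20} × {ζ, η}, {x18, x19} × {ε, ζ, η}, {x18, x20} × {ε, ζ, η}, {x18, x19, x20} × {ε, ζ}, {x18, x19, x20} × {ζ, η}, {x19, x20} × {ε, ζ, η}, {x18, x19, x20} × {ε, ζ, η}}; |τ_{X×Y}| = 125.

Enumerate products U × V with U ∈ τ_X, V ∈ τ_Y (deduplicated):
  ∅ × ∅ = {} (∅)
  {x18} × {ζ} = {(x18,ζ)}
  {x19} × {ζ} = {(x19,ζ)}
  {x20} × {ζ} = {(x20,ζ)}
  {x18} × {ε, ζ} = {(x18,ε), (x18,ζ)}
  {x18} × {ζ, η} = {(x18,ζ), (x18,η)}
  {x18, x19} × {ζ} = {(x18,ζ), (x19,ζ)}
  {x18, x20} × {ζ} = {(x18,ζ), (x20,ζ)}
  {x19} × {ε, ζ} = {(x19,ε), (x19,ζ)}
  {x19} × {ζ, η} = {(x19,ζ), (x19,η)}
  {x19, x20} × {ζ} = {(x19,ζ), (x20,ζ)}
  {x20} × {ε, ζ} = {(x20,ε), (x20,ζ)}
  {x20} × {ζ, η} = {(x20,ζ), (x20,η)}
  {x18} × {ε, ζ, η} = {(x18,ε), (x18,ζ), (x18,η)}
  {x18, x19, x20} × {ζ} = {(x18,ζ), (x19,ζ), (x20,ζ)}
  {x19} × {ε, ζ, η} = {(x19,ε), (x19,ζ), (x19,η)}
  {x20} × {ε, ζ, η} = {(x20,ε), (x20,ζ), (x20,η)}
  {x18, x19} × {ε, ζ} = {(x18,ε), (x18,ζ), (x19,ε), (x19,ζ)}
  {x18, x20} × {ε, ζ} = {(x18,ε), (x18,ζ), (x20,ε), (x20,ζ)}
  {x18, x19} × {ζ, η} = {(x18,ζ), (x18,η), (x19,ζ), (x19,η)}
  {x18, x20} × {ζ, η} = {(x18,ζ), (x18,η), (x20,ζ), (x20,η)}
  {x19, x20} × {ε, ζ} = {(x19,ε), (x19,ζ), (x20,ε), (x20,ζ)}
  {x19, x20} × {ζ, η} = {(x19,ζ), (x19,η), (x20,ζ), (x20,η)}
  {x18, x19} × {ε, ζ, η} = {(x18,ε), (x18,ζ), (x18,η), (x19,ε), (x19,ζ), (x19,η)}
  {x18, x20} × {ε, ζ, η} = {(x18,ε), (x18,ζ), (x18,η), (x20,ε), (x20,ζ), (x20,η)}
  {x18, x19, x20} × {ε, ζ} = {(x18,ε), (x18,ζ), (x19,ε), (x19,ζ), (x20,ε), (x20,ζ)}
  {x18, x19, x20} × {ζ, η} = {(x18,ζ), (x18,η), (x19,ζ), (x19,η), (x20,ζ), (x20,η)}
  {x19, x20} × {ε, ζ, η} = {(x19,ε), (x19,ζ), (x19,η), (x20,ε), (x20,ζ), (x20,η)}
  {x18, x19, x20} × {ε, ζ, η} = {(x18,ε), (x18,ζ), (x18,η), (x19,ε), (x19,ζ), (x19,η), (x20,ε), (x20,ζ), (x20,η)}
These 29 distinct sets form the basis B.
Close under arbitrary unions to get τ_{X×Y}; counting gives |τ_{X×Y}| = 125.


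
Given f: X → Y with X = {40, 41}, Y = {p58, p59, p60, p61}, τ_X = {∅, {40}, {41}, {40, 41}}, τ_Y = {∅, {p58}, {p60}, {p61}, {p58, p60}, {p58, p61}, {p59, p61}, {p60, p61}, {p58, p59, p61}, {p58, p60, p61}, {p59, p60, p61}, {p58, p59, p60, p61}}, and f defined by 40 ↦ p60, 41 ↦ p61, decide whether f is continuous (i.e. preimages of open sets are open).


f IS continuous.

Compute f^{-1}(U) for each U ∈ τ_Y:
  U = ∅: f^{-1}(U) = ∅ ∈ τ_X ✓.
  U = {p58}: f^{-1}(U) = ∅ ∈ τ_X ✓.
  U = {p60}: f^{-1}(U) = {40} ∈ τ_X ✓.
  U = {p61}: f^{-1}(U) = {41} ∈ τ_X ✓.
  U = {p58, p60}: f^{-1}(U) = {40} ∈ τ_X ✓.
  U = {p58, p61}: f^{-1}(U) = {41} ∈ τ_X ✓.
  U = {p59, p61}: f^{-1}(U) = {41} ∈ τ_X ✓.
  U = {p60, p61}: f^{-1}(U) = {40, 41} ∈ τ_X ✓.
  U = {p58, p59, p61}: f^{-1}(U) = {41} ∈ τ_X ✓.
  U = {p58, p60, p61}: f^{-1}(U) = {40, 41} ∈ τ_X ✓.
  U = {p59, p60, p61}: f^{-1}(U) = {40, 41} ∈ τ_X ✓.
  U = {p58, p59, p60, p61}: f^{-1}(U) = {40, 41} ∈ τ_X ✓.
Every preimage lies in τ_X, so f IS continuous.


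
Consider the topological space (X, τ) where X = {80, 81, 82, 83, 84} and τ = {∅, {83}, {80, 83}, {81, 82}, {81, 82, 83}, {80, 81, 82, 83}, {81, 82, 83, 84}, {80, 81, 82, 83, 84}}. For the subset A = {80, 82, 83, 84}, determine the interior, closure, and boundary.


int(A) = {80, 83}, cl(A) = {80, 81, 82, 83, 84}, ∂A = {81, 82, 84}.

Closed sets in (X, τ) are complements of opens:
  closed(X, τ) = {∅, {80}, {84}, {80, 84}, {80, 83, 84}, {81, 82, 84}, {80, 81, 82, 84}, {80, 81, 82, 83, 84}}.
int(A) = ⋃ {U ∈ τ : U ⊆ A}. Opens contained in A: ∅, {83}, {80, 83}.
Taking the union of these: int(A) = {80, 83}.
cl(A) = ⋂ {C closed : A ⊆ C}. Closed sets containing A: {80, 81, 82, 83, 84}.
Intersecting these: cl(A) = {80, 81, 82, 83, 84}.
∂A = cl(A) ∖ int(A) = {80, 81, 82, 83, 84} ∖ {80, 83} = {81, 82, 84}.


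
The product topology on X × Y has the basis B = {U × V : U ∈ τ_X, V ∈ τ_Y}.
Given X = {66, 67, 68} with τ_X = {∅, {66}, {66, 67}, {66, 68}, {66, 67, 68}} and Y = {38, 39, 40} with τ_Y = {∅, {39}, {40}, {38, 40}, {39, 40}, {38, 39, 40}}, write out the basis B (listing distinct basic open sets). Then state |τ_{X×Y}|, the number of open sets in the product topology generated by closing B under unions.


Basis B = {∅ × ∅, {66} × {39}, {66} × {40}, {66} × {38, 40}, {66} × {39, 40}, {66, 67} × {39}, {66, 68} × {39}, {66, 67} × {40}, {66, 68} × {40}, {66} × {38, 39, 40}, {66, 67, 68} × {39}, {66, 67, 68} × {40}, {66, 67} × {38, 40}, {66, 68} × {38, 40}, {66, 67} × {39, 40}, {66, 68} × {39, 40}, {66, 67} × {38, 39, 40}, {66, 68} × {38, 39, 40}, {66, 67, 68} × {38, 40}, {66, 67, 68} × {39, 40}, {66, 67, 68} × {38, 39, 40}}; |τ_{X×Y}| = 70.

Enumerate products U × V with U ∈ τ_X, V ∈ τ_Y (deduplicated):
  ∅ × ∅ = {} (∅)
  {66} × {39} = {(66,39)}
  {66} × {40} = {(66,40)}
  {66} × {38, 40} = {(66,38), (66,40)}
  {66} × {39, 40} = {(66,39), (66,40)}
  {66, 67} × {39} = {(66,39), (67,39)}
  {66, 68} × {39} = {(66,39), (68,39)}
  {66, 67} × {40} = {(66,40), (67,40)}
  {66, 68} × {40} = {(66,40), (68,40)}
  {66} × {38, 39, 40} = {(66,38), (66,39), (66,40)}
  {66, 67, 68} × {39} = {(66,39), (67,39), (68,39)}
  {66, 67, 68} × {40} = {(66,40), (67,40), (68,40)}
  {66, 67} × {38, 40} = {(66,38), (66,40), (67,38), (67,40)}
  {66, 68} × {38, 40} = {(66,38), (66,40), (68,38), (68,40)}
  {66, 67} × {39, 40} = {(66,39), (66,40), (67,39), (67,40)}
  {66, 68} × {39, 40} = {(66,39), (66,40), (68,39), (68,40)}
  {66, 67} × {38, 39, 40} = {(66,38), (66,39), (66,40), (67,38), (67,39), (67,40)}
  {66, 68} × {38, 39, 40} = {(66,38), (66,39), (66,40), (68,38), (68,39), (68,40)}
  {66, 67, 68} × {38, 40} = {(66,38), (66,40), (67,38), (67,40), (68,38), (68,40)}
  {66, 67, 68} × {39, 40} = {(66,39), (66,40), (67,39), (67,40), (68,39), (68,40)}
  {66, 67, 68} × {38, 39, 40} = {(66,38), (66,39), (66,40), (67,38), (67,39), (67,40), (68,38), (68,39), (68,40)}
These 21 distinct sets form the basis B.
Close under arbitrary unions to get τ_{X×Y}; counting gives |τ_{X×Y}| = 70.


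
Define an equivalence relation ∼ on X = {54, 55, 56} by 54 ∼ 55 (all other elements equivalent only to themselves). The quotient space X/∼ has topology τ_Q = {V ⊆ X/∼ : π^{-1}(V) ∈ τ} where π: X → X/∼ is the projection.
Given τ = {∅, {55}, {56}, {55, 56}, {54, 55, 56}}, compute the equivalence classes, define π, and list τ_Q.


X/∼ = {[54=55], [56]}; |τ_Q| = 3.

Equivalence classes: [54=55], [56].
Quotient map π: X → X/∼ sends 54 ↦ [54=55], 55 ↦ [54=55], 56 ↦ [56].
For each subset V ⊆ X/∼, compute π^{-1}(V) ⊆ X and check whether π^{-1}(V) ∈ τ. V is open in τ_Q iff π^{-1}(V) ∈ τ.
  V = {}: π^{-1}(V) = ∅ ∈ τ ✓.
  V = {[54=55]}: π^{-1}(V) = {54, 55} ∉ τ ✗.
  V = {[56]}: π^{-1}(V) = {56} ∈ τ ✓.
  V = {[54=55], [56]}: π^{-1}(V) = {54, 55, 56} ∈ τ ✓.
Open sets in the quotient: τ_Q = {{}, {[56]}, {[54=55], [56]}} (3 elements).


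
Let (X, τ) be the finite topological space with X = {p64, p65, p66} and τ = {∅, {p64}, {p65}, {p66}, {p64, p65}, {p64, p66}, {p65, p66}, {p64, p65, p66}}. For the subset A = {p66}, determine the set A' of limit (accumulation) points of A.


A' = ∅

For each x ∈ X, list the open sets U ∈ τ with x ∈ U, then check whether U ∩ (A ∖ {x}) ≠ ∅ for every such U.
  x = p64: open {p64} ∋ x has {p64} ∩ (A ∖ {p64}) = ∅, so x is NOT a limit point.
  x = p65: open {p65} ∋ x has {p65} ∩ (A ∖ {p65}) = ∅, so x is NOT a limit point.
  x = p66: open {p66} ∋ x has {p66} ∩ (A ∖ {p66}) = ∅, so x is NOT a limit point.
Collecting: A' = ∅.


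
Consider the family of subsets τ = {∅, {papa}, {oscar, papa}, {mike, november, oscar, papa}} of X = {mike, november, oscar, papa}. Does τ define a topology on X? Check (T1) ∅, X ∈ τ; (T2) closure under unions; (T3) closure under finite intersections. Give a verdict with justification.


τ IS a topology on X.

Axiom (T1): ∅ ∈ τ? Yes; X ∈ τ? Yes.
Axiom (T2/T3): check pairwise unions and intersections of members of τ.
All pairwise intersections and unions checked — each lies in τ. Therefore τ satisfies (T1), (T2), (T3): it IS a topology on X.


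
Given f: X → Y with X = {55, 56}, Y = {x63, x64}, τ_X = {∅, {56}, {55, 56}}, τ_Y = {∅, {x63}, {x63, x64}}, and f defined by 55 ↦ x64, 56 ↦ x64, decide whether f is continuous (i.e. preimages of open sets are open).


f IS continuous.

Compute f^{-1}(U) for each U ∈ τ_Y:
  U = ∅: f^{-1}(U) = ∅ ∈ τ_X ✓.
  U = {x63}: f^{-1}(U) = ∅ ∈ τ_X ✓.
  U = {x63, x64}: f^{-1}(U) = {55, 56} ∈ τ_X ✓.
Every preimage lies in τ_X, so f IS continuous.


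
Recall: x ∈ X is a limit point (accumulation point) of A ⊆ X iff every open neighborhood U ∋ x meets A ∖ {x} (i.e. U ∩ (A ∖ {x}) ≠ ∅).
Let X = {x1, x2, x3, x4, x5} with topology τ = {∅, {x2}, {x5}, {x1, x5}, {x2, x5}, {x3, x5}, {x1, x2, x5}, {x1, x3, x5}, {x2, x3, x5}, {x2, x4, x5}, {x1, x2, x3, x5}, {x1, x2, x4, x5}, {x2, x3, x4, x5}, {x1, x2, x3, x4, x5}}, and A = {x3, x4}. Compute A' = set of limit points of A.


A' = ∅

For each x ∈ X, list the open sets U ∈ τ with x ∈ U, then check whether U ∩ (A ∖ {x}) ≠ ∅ for every such U.
  x = x1: open {x1, x5} ∋ x has {x1, x5} ∩ (A ∖ {x1}) = ∅, so x is NOT a limit point.
  x = x2: open {x2} ∋ x has {x2} ∩ (A ∖ {x2}) = ∅, so x is NOT a limit point.
  x = x3: open {x3, x5} ∋ x has {x3, x5} ∩ (A ∖ {x3}) = ∅, so x is NOT a limit point.
  x = x4: open {x2, x4, x5} ∋ x has {x2, x4, x5} ∩ (A ∖ {x4}) = ∅, so x is NOT a limit point.
  x = x5: open {x5} ∋ x has {x5} ∩ (A ∖ {x5}) = ∅, so x is NOT a limit point.
Collecting: A' = ∅.
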